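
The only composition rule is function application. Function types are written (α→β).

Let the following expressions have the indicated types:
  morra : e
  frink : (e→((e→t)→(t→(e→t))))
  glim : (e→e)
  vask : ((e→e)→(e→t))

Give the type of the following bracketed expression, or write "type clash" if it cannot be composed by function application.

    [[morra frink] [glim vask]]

(t→(e→t))

[morra frink]: (e→((e→t)→(t→(e→t)))) applied to e yields ((e→t)→(t→(e→t))).
[glim vask]: ((e→e)→(e→t)) applied to (e→e) yields (e→t).
[[morra frink] [glim vask]]: ((e→t)→(t→(e→t))) applied to (e→t) yields (t→(e→t)).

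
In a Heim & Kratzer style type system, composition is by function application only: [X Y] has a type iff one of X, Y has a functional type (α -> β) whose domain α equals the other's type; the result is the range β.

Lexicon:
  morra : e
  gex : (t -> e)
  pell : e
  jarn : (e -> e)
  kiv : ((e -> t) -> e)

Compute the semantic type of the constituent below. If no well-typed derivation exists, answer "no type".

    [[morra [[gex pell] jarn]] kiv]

no type

[gex pell]: (t -> e) and e cannot combine by function application — type clash.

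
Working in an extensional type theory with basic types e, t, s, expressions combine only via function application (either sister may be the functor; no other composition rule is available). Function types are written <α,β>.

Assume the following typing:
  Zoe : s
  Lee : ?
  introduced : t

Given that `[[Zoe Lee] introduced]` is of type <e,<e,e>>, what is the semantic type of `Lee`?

<s,<t,<e,<e,e>>>>

At [[Zoe Lee] introduced] (required: <e,<e,e>>): introduced is t, which is not a function with range <e,<e,e>>; hence [Zoe Lee] is the functor — type <t,<e,<e,e>>>.
At [Zoe Lee] (required: <t,<e,<e,e>>>): Zoe is s, which is not a function with range <t,<e,<e,e>>>; hence Lee is the functor — type <s,<t,<e,<e,e>>>>.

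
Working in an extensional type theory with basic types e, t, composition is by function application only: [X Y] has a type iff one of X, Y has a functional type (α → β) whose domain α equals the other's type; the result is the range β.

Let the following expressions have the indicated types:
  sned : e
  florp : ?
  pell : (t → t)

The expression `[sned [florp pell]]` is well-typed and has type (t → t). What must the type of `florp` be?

((t → t) → (e → (t → t)))

[sned [florp pell]] must have type (t → t). The sister sned has type e; that is not a function onto (t → t), so [florp pell] must be the functor, of type (e → (t → t)).
[florp pell] must have type (e → (t → t)). The sister pell has type (t → t); that is not a function onto (e → (t → t)), so florp must be the functor, of type ((t → t) → (e → (t → t))).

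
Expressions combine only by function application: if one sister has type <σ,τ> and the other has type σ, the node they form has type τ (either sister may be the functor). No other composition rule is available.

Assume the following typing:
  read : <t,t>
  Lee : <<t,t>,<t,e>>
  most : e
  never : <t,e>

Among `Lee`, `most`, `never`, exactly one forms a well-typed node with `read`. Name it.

Lee — combines: Lee : <<t,t>,<t,e>> takes read : <t,t> as argument, giving <t,e>.
most : e — neither side's domain matches the other.
never : <t,e> — neither side's domain matches the other.

Lee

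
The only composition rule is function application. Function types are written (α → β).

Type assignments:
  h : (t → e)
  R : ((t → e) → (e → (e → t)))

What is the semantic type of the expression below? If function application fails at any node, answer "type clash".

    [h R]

(e → (e → t))

[h R]: R is ((t → e) → (e → (e → t))), h is (t → e); result (e → (e → t)).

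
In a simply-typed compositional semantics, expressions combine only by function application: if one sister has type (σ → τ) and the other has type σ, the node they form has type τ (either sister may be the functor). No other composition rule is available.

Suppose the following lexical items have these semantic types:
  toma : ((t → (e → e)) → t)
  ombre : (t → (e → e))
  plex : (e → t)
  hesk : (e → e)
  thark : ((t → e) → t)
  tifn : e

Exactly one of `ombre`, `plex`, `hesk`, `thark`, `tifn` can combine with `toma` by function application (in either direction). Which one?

ombre — combines: toma : ((t → (e → e)) → t) takes ombre : (t → (e → e)) as argument, giving t.
plex : (e → t) — no; toma wants (t → (e → e)), and plex wants e.
hesk : (e → e) — no; toma wants (t → (e → e)), and hesk wants e.
thark : ((t → e) → t) — no; toma wants (t → (e → e)), and thark wants (t → e).
tifn : e — no; toma wants (t → (e → e)), and tifn wants nothing (atomic).

ombre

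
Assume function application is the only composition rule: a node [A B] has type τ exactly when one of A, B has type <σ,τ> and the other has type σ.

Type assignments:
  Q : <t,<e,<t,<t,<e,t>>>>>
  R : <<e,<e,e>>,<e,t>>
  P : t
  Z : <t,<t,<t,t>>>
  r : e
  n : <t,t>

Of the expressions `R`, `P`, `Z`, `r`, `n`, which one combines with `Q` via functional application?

P

R : <<e,<e,e>>,<e,t>> — does not combine with Q.
P — combines: Q : <t,<e,<t,<t,<e,t>>>>> takes P : t as argument, giving <e,<t,<t,<e,t>>>>.
Z : <t,<t,<t,t>>> — does not combine with Q.
r : e — does not combine with Q.
n : <t,t> — does not combine with Q.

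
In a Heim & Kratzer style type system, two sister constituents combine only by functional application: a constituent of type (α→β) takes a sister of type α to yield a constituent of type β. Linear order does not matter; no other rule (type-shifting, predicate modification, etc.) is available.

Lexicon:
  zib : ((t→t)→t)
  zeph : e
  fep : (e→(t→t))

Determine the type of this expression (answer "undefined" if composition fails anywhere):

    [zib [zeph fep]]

t

[zeph fep] — fep of type (e→(t→t)) combines with zeph of type e: type (t→t).
[zib [zeph fep]] — zib of type ((t→t)→t) combines with [zeph fep] of type (t→t): type t.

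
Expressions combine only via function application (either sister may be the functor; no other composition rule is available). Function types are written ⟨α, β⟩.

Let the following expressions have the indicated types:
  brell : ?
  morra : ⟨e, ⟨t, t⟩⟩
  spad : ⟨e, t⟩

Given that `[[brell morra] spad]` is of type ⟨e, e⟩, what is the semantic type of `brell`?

[[brell morra] spad] is required to be ⟨e, e⟩. spad : ⟨e, t⟩ cannot yield ⟨e, e⟩ as functor, so [brell morra] : ⟨⟨e, t⟩, ⟨e, e⟩⟩.
[brell morra] is required to be ⟨⟨e, t⟩, ⟨e, e⟩⟩. morra : ⟨e, ⟨t, t⟩⟩ cannot yield ⟨⟨e, t⟩, ⟨e, e⟩⟩ as functor, so brell : ⟨⟨e, ⟨t, t⟩⟩, ⟨⟨e, t⟩, ⟨e, e⟩⟩⟩.

⟨⟨e, ⟨t, t⟩⟩, ⟨⟨e, t⟩, ⟨e, e⟩⟩⟩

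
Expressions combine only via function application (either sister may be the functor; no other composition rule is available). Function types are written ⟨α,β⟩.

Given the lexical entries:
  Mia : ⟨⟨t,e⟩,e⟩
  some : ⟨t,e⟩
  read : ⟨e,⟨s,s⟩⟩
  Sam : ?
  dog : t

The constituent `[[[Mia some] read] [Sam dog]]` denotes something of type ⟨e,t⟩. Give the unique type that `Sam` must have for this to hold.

⟨t,⟨⟨s,s⟩,⟨e,t⟩⟩⟩

At [[[Mia some] read] [Sam dog]] (required: ⟨e,t⟩): [[Mia some] read] is ⟨s,s⟩, which is not a function with range ⟨e,t⟩; hence [Sam dog] is the functor — type ⟨⟨s,s⟩,⟨e,t⟩⟩.
At [Sam dog] (required: ⟨⟨s,s⟩,⟨e,t⟩⟩): dog is t, which is not a function with range ⟨⟨s,s⟩,⟨e,t⟩⟩; hence Sam is the functor — type ⟨t,⟨⟨s,s⟩,⟨e,t⟩⟩⟩.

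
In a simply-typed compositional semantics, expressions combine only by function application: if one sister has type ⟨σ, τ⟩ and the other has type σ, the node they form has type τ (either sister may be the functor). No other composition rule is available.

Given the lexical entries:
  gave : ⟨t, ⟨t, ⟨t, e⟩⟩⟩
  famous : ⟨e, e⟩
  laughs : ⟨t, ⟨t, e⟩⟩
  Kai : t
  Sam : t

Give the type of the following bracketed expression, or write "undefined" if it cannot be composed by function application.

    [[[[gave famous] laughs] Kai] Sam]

[gave famous]: ⟨t, ⟨t, ⟨t, e⟩⟩⟩ with ⟨e, e⟩ — neither is a function whose domain matches the other; composition fails here.

undefined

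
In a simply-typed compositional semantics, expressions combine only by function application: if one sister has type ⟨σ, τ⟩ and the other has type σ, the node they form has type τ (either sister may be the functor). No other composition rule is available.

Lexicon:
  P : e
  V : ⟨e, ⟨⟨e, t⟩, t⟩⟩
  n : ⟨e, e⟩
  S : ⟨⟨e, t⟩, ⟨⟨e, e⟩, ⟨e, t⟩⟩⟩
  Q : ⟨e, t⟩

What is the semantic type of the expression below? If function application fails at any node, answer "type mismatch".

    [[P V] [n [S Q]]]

t

[P V]: V is ⟨e, ⟨⟨e, t⟩, t⟩⟩, P is e; result ⟨⟨e, t⟩, t⟩.
[S Q]: S is ⟨⟨e, t⟩, ⟨⟨e, e⟩, ⟨e, t⟩⟩⟩, Q is ⟨e, t⟩; result ⟨⟨e, e⟩, ⟨e, t⟩⟩.
[n [S Q]]: [S Q] is ⟨⟨e, e⟩, ⟨e, t⟩⟩, n is ⟨e, e⟩; result ⟨e, t⟩.
[[P V] [n [S Q]]]: [P V] is ⟨⟨e, t⟩, t⟩, [n [S Q]] is ⟨e, t⟩; result t.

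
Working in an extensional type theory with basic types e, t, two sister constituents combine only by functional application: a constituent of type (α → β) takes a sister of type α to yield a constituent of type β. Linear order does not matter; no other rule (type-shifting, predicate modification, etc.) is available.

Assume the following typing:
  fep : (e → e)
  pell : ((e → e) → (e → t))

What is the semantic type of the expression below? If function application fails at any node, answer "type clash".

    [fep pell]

[fep pell]: functor pell : ((e → e) → (e → t)), argument fep : (e → e); result (e → t).

(e → t)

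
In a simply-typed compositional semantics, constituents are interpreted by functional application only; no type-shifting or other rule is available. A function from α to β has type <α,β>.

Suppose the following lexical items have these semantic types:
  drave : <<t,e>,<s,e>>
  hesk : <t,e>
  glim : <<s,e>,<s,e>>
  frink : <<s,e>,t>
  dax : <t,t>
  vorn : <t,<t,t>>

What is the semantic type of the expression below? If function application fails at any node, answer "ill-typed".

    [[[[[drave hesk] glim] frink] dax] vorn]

<t,t>

[drave hesk]: drave is <<t,e>,<s,e>>, hesk is <t,e>; result <s,e>.
[[drave hesk] glim]: glim is <<s,e>,<s,e>>, [drave hesk] is <s,e>; result <s,e>.
[[[drave hesk] glim] frink]: frink is <<s,e>,t>, [[drave hesk] glim] is <s,e>; result t.
[[[[drave hesk] glim] frink] dax]: dax is <t,t>, [[[drave hesk] glim] frink] is t; result t.
[[[[[drave hesk] glim] frink] dax] vorn]: vorn is <t,<t,t>>, [[[[drave hesk] glim] frink] dax] is t; result <t,t>.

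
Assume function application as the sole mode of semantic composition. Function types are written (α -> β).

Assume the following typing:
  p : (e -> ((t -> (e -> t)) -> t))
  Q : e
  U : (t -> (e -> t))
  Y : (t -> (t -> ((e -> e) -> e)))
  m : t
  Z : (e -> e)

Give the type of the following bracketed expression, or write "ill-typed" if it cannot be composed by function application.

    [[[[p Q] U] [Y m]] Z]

e

[p Q] — p of type (e -> ((t -> (e -> t)) -> t)) combines with Q of type e: type ((t -> (e -> t)) -> t).
[[p Q] U] — [p Q] of type ((t -> (e -> t)) -> t) combines with U of type (t -> (e -> t)): type t.
[Y m] — Y of type (t -> (t -> ((e -> e) -> e))) combines with m of type t: type (t -> ((e -> e) -> e)).
[[[p Q] U] [Y m]] — [Y m] of type (t -> ((e -> e) -> e)) combines with [[p Q] U] of type t: type ((e -> e) -> e).
[[[[p Q] U] [Y m]] Z] — [[[p Q] U] [Y m]] of type ((e -> e) -> e) combines with Z of type (e -> e): type e.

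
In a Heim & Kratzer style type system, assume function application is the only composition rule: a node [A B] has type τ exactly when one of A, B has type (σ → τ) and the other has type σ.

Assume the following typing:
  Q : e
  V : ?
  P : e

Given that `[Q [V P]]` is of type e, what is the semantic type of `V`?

(e → (e → e))

[Q [V P]] is required to be e. Q : e cannot yield e as functor, so [V P] : (e → e).
[V P] is required to be (e → e). P : e cannot yield (e → e) as functor, so V : (e → (e → e)).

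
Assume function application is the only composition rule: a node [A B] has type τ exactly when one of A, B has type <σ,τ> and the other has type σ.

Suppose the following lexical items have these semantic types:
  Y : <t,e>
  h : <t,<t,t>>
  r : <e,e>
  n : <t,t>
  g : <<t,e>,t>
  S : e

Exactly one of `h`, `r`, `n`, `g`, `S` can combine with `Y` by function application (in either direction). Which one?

g

h : <t,<t,t>> — no; Y wants t, and h wants t.
r : <e,e> — no; Y wants t, and r wants e.
n : <t,t> — no; Y wants t, and n wants t.
g — combines: g : <<t,e>,t> takes Y : <t,e> as argument, giving t.
S : e — no; Y wants t, and S wants nothing (atomic).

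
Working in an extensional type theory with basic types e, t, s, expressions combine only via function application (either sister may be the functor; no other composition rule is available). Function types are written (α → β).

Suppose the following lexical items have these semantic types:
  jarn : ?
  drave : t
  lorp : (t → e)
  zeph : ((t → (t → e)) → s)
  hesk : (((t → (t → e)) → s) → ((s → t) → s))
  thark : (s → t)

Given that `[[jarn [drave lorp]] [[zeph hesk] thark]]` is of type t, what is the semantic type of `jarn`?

(e → (s → t))

[[jarn [drave lorp]] [[zeph hesk] thark]] is required to be t. [[zeph hesk] thark] : s cannot yield t as functor, so [jarn [drave lorp]] : (s → t).
[jarn [drave lorp]] is required to be (s → t). [drave lorp] : e cannot yield (s → t) as functor, so jarn : (e → (s → t)).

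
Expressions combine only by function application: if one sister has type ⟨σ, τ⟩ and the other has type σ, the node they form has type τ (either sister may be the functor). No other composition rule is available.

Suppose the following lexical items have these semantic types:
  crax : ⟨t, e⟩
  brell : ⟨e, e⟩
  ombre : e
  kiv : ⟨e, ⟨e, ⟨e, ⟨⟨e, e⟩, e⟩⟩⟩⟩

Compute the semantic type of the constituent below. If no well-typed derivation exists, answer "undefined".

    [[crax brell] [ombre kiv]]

undefined

[crax brell]: ⟨t, e⟩ and ⟨e, e⟩ cannot combine by function application — type clash.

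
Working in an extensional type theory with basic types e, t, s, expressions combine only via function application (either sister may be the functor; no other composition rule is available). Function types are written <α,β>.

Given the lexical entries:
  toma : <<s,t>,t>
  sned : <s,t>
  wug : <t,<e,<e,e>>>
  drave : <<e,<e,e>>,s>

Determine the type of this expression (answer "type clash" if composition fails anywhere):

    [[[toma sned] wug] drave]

s

[toma sned]: functor toma : <<s,t>,t>, argument sned : <s,t>; result t.
[[toma sned] wug]: functor wug : <t,<e,<e,e>>>, argument [toma sned] : t; result <e,<e,e>>.
[[[toma sned] wug] drave]: functor drave : <<e,<e,e>>,s>, argument [[toma sned] wug] : <e,<e,e>>; result s.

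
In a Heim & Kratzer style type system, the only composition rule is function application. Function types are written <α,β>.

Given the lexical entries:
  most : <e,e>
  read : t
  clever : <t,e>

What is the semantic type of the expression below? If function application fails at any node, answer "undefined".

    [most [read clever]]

[read clever]: <t,e> applied to t yields e.
[most [read clever]]: <e,e> applied to e yields e.

e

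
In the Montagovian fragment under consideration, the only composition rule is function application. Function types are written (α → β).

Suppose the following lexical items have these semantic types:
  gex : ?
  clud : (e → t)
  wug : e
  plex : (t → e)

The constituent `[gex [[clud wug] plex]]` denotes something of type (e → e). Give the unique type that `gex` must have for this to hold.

(e → (e → e))

For [gex [[clud wug] plex]] to have type (e → e) with [[clud wug] plex] of type e, gex must be the function: gex : (e → (e → e)).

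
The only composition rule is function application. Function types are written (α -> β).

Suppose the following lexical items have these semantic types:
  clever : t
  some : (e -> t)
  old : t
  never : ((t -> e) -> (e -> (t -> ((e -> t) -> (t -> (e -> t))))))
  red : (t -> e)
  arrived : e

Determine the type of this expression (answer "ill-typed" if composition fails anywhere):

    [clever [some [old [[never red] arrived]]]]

[never red]: never is ((t -> e) -> (e -> (t -> ((e -> t) -> (t -> (e -> t)))))), red is (t -> e); result (e -> (t -> ((e -> t) -> (t -> (e -> t))))).
[[never red] arrived]: [never red] is (e -> (t -> ((e -> t) -> (t -> (e -> t))))), arrived is e; result (t -> ((e -> t) -> (t -> (e -> t)))).
[old [[never red] arrived]]: [[never red] arrived] is (t -> ((e -> t) -> (t -> (e -> t)))), old is t; result ((e -> t) -> (t -> (e -> t))).
[some [old [[never red] arrived]]]: [old [[never red] arrived]] is ((e -> t) -> (t -> (e -> t))), some is (e -> t); result (t -> (e -> t)).
[clever [some [old [[never red] arrived]]]]: [some [old [[never red] arrived]]] is (t -> (e -> t)), clever is t; result (e -> t).

(e -> t)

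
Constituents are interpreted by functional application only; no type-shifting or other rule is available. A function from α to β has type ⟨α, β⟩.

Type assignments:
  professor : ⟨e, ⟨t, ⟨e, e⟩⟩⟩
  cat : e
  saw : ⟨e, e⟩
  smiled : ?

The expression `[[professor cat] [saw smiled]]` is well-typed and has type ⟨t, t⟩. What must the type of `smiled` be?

[[professor cat] [saw smiled]] is required to be ⟨t, t⟩. [professor cat] : ⟨t, ⟨e, e⟩⟩ cannot yield ⟨t, t⟩ as functor, so [saw smiled] : ⟨⟨t, ⟨e, e⟩⟩, ⟨t, t⟩⟩.
[saw smiled] is required to be ⟨⟨t, ⟨e, e⟩⟩, ⟨t, t⟩⟩. saw : ⟨e, e⟩ cannot yield ⟨⟨t, ⟨e, e⟩⟩, ⟨t, t⟩⟩ as functor, so smiled : ⟨⟨e, e⟩, ⟨⟨t, ⟨e, e⟩⟩, ⟨t, t⟩⟩⟩.

⟨⟨e, e⟩, ⟨⟨t, ⟨e, e⟩⟩, ⟨t, t⟩⟩⟩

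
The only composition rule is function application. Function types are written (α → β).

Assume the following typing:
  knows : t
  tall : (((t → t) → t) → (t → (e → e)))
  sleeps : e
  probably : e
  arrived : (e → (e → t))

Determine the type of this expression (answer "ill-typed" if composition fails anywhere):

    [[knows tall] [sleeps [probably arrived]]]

ill-typed

[knows tall]: t with (((t → t) → t) → (t → (e → e))) — neither is a function whose domain matches the other; composition fails here.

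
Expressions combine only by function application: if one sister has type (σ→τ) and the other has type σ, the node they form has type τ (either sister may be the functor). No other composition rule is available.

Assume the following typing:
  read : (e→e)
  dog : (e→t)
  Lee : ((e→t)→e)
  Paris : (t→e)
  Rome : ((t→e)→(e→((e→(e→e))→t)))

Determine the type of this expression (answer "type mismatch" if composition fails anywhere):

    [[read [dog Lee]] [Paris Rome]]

[dog Lee]: Lee is ((e→t)→e), dog is (e→t); result e.
[read [dog Lee]]: read is (e→e), [dog Lee] is e; result e.
[Paris Rome]: Rome is ((t→e)→(e→((e→(e→e))→t))), Paris is (t→e); result (e→((e→(e→e))→t)).
[[read [dog Lee]] [Paris Rome]]: [Paris Rome] is (e→((e→(e→e))→t)), [read [dog Lee]] is e; result ((e→(e→e))→t).

((e→(e→e))→t)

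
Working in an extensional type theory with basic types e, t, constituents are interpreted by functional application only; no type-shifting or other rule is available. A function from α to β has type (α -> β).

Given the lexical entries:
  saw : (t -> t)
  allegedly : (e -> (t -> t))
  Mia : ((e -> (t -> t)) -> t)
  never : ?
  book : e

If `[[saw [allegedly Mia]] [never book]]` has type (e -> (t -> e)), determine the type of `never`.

(e -> (t -> (e -> (t -> e))))

For [[saw [allegedly Mia]] [never book]] to have type (e -> (t -> e)) with [saw [allegedly Mia]] of type t, [never book] must be the function: [never book] : (t -> (e -> (t -> e))).
For [never book] to have type (t -> (e -> (t -> e))) with book of type e, never must be the function: never : (e -> (t -> (e -> (t -> e)))).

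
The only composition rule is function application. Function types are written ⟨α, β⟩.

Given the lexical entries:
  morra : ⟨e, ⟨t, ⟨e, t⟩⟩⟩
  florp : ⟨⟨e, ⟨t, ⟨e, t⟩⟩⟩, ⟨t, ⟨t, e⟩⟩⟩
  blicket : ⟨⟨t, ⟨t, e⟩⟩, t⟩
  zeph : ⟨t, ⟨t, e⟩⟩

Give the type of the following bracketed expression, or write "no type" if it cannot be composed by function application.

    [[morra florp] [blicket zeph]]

⟨t, e⟩

[morra florp]: ⟨⟨e, ⟨t, ⟨e, t⟩⟩⟩, ⟨t, ⟨t, e⟩⟩⟩ applied to ⟨e, ⟨t, ⟨e, t⟩⟩⟩ yields ⟨t, ⟨t, e⟩⟩.
[blicket zeph]: ⟨⟨t, ⟨t, e⟩⟩, t⟩ applied to ⟨t, ⟨t, e⟩⟩ yields t.
[[morra florp] [blicket zeph]]: ⟨t, ⟨t, e⟩⟩ applied to t yields ⟨t, e⟩.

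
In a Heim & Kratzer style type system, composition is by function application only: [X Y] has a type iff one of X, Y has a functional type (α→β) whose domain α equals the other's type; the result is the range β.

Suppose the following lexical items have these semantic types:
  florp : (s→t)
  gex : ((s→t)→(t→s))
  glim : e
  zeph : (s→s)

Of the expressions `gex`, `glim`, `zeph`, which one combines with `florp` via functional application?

gex

gex — combines: gex : ((s→t)→(t→s)) takes florp : (s→t) as argument, giving (t→s).
glim : e — does not combine with florp.
zeph : (s→s) — does not combine with florp.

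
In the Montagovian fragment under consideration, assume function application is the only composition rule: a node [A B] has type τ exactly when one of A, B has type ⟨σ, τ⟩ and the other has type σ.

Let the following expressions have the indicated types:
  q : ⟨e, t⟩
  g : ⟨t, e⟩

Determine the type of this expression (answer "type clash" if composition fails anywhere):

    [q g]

type clash

[q g]: ⟨e, t⟩ and ⟨t, e⟩ cannot combine by function application — type clash.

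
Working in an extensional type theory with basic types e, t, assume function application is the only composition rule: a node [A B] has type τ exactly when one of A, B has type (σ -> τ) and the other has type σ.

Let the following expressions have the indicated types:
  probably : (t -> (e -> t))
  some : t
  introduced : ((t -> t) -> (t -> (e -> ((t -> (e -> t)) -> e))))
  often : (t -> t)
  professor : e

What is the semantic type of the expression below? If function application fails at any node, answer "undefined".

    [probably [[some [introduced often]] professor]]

[introduced often] — introduced of type ((t -> t) -> (t -> (e -> ((t -> (e -> t)) -> e)))) combines with often of type (t -> t): type (t -> (e -> ((t -> (e -> t)) -> e))).
[some [introduced often]] — [introduced often] of type (t -> (e -> ((t -> (e -> t)) -> e))) combines with some of type t: type (e -> ((t -> (e -> t)) -> e)).
[[some [introduced often]] professor] — [some [introduced often]] of type (e -> ((t -> (e -> t)) -> e)) combines with professor of type e: type ((t -> (e -> t)) -> e).
[probably [[some [introduced often]] professor]] — [[some [introduced often]] professor] of type ((t -> (e -> t)) -> e) combines with probably of type (t -> (e -> t)): type e.

e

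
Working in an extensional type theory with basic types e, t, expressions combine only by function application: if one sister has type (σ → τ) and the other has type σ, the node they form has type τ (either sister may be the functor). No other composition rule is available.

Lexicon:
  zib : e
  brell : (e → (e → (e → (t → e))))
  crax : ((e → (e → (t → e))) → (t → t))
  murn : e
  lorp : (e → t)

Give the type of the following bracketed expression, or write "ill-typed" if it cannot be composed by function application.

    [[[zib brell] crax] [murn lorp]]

t

[zib brell]: (e → (e → (e → (t → e)))) applied to e yields (e → (e → (t → e))).
[[zib brell] crax]: ((e → (e → (t → e))) → (t → t)) applied to (e → (e → (t → e))) yields (t → t).
[murn lorp]: (e → t) applied to e yields t.
[[[zib brell] crax] [murn lorp]]: (t → t) applied to t yields t.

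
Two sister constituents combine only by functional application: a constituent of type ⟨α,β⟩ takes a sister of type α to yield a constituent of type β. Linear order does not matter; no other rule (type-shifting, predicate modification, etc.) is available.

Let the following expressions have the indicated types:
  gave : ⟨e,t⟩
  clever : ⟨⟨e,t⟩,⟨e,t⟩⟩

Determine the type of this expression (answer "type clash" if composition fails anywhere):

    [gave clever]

[gave clever] — clever of type ⟨⟨e,t⟩,⟨e,t⟩⟩ combines with gave of type ⟨e,t⟩: type ⟨e,t⟩.

⟨e,t⟩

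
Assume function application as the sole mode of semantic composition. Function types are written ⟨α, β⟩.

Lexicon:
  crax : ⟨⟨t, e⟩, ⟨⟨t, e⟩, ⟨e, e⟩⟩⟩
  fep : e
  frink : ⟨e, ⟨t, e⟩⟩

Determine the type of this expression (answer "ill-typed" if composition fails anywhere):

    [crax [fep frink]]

⟨⟨t, e⟩, ⟨e, e⟩⟩

[fep frink]: functor frink : ⟨e, ⟨t, e⟩⟩, argument fep : e; result ⟨t, e⟩.
[crax [fep frink]]: functor crax : ⟨⟨t, e⟩, ⟨⟨t, e⟩, ⟨e, e⟩⟩⟩, argument [fep frink] : ⟨t, e⟩; result ⟨⟨t, e⟩, ⟨e, e⟩⟩.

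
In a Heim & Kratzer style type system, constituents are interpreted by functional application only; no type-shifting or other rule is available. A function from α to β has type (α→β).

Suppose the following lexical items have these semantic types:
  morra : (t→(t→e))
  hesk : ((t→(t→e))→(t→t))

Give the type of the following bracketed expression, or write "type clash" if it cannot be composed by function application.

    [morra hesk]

(t→t)

[morra hesk]: ((t→(t→e))→(t→t)) applied to (t→(t→e)) yields (t→t).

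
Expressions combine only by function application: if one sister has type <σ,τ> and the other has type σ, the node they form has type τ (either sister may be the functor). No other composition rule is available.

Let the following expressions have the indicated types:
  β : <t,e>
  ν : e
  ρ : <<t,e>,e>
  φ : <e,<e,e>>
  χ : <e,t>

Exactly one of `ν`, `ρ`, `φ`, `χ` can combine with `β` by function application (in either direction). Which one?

ν : e — no; β wants t, and ν wants nothing (atomic).
ρ — combines: ρ : <<t,e>,e> takes β : <t,e> as argument, giving e.
φ : <e,<e,e>> — no; β wants t, and φ wants e.
χ : <e,t> — no; β wants t, and χ wants e.

ρ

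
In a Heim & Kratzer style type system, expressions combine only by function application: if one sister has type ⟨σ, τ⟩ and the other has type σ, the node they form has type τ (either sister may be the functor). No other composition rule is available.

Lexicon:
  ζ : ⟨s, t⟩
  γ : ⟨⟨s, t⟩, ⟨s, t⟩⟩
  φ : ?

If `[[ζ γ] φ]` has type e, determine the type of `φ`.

⟨⟨s, t⟩, e⟩

[[ζ γ] φ] is required to be e. [ζ γ] : ⟨s, t⟩ cannot yield e as functor, so φ : ⟨⟨s, t⟩, e⟩.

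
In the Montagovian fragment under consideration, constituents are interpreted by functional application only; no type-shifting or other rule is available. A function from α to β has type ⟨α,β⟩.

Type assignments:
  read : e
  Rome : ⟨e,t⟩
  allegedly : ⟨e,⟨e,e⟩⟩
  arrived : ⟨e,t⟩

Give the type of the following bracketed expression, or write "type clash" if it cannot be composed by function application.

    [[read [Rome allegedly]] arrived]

type clash

At [Rome allegedly]: neither ⟨e,t⟩ nor ⟨e,⟨e,e⟩⟩ can take the other as argument; the node is ill-typed.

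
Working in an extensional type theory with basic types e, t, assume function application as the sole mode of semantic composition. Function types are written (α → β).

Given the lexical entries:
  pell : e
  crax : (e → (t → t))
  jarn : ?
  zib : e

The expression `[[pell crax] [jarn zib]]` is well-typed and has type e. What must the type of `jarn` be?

For [[pell crax] [jarn zib]] to have type e with [pell crax] of type (t → t), [jarn zib] must be the function: [jarn zib] : ((t → t) → e).
For [jarn zib] to have type ((t → t) → e) with zib of type e, jarn must be the function: jarn : (e → ((t → t) → e)).

(e → ((t → t) → e))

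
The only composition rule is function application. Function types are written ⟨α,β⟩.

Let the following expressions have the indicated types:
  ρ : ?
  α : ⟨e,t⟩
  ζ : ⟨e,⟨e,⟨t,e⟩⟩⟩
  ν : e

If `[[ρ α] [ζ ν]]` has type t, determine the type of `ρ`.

⟨⟨e,t⟩,⟨⟨e,⟨t,e⟩⟩,t⟩⟩

At [[ρ α] [ζ ν]] (required: t): [ζ ν] is ⟨e,⟨t,e⟩⟩, which is not a function with range t; hence [ρ α] is the functor — type ⟨⟨e,⟨t,e⟩⟩,t⟩.
At [ρ α] (required: ⟨⟨e,⟨t,e⟩⟩,t⟩): α is ⟨e,t⟩, which is not a function with range ⟨⟨e,⟨t,e⟩⟩,t⟩; hence ρ is the functor — type ⟨⟨e,t⟩,⟨⟨e,⟨t,e⟩⟩,t⟩⟩.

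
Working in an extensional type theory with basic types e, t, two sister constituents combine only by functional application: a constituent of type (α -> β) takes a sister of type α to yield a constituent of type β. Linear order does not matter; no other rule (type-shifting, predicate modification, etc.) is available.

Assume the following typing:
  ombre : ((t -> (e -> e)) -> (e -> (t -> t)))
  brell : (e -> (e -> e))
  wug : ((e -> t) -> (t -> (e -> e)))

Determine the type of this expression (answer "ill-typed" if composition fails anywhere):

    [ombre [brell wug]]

ill-typed

[brell wug]: (e -> (e -> e)) and ((e -> t) -> (t -> (e -> e))) cannot combine by function application — type clash.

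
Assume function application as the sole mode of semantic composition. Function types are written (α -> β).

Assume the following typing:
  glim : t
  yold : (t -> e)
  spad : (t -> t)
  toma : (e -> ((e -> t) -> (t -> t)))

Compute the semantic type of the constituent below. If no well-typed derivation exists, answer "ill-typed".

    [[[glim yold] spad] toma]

[glim yold]: functor yold : (t -> e), argument glim : t; result e.
At [[glim yold] spad]: neither e nor (t -> t) can take the other as argument; the node is ill-typed.

ill-typed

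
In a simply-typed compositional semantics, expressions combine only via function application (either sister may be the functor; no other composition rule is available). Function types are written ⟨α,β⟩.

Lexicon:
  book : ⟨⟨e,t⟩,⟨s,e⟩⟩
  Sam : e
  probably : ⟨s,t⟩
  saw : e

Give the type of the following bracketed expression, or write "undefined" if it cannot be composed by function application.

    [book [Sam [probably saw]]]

[probably saw]: ⟨s,t⟩ with e — neither is a function whose domain matches the other; composition fails here.

undefined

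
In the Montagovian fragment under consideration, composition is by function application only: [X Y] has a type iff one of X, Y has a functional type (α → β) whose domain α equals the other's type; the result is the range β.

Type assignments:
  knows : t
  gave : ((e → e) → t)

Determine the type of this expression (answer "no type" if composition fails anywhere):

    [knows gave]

At [knows gave]: neither t nor ((e → e) → t) can take the other as argument; the node is ill-typed.

no type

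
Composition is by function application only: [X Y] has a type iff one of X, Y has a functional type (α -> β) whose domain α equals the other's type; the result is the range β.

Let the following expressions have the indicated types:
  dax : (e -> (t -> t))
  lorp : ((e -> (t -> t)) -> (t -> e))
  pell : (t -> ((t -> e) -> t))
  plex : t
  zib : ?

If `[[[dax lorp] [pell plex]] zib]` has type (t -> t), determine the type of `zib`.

(t -> (t -> t))

For [[[dax lorp] [pell plex]] zib] to have type (t -> t) with [[dax lorp] [pell plex]] of type t, zib must be the function: zib : (t -> (t -> t)).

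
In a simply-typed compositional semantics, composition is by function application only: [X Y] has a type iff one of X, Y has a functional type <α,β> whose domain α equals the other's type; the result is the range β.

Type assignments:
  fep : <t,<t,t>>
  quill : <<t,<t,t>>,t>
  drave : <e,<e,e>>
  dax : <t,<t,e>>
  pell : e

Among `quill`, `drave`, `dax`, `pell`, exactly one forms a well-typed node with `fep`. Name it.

quill

quill — combines: quill : <<t,<t,t>>,t> takes fep : <t,<t,t>> as argument, giving t.
drave : <e,<e,e>> — does not combine with fep.
dax : <t,<t,e>> — does not combine with fep.
pell : e — does not combine with fep.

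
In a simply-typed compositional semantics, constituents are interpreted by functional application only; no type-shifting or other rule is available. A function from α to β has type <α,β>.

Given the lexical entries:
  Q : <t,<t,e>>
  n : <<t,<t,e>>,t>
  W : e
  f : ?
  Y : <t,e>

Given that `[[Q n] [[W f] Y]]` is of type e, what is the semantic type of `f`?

<e,<<t,e>,<t,e>>>

For [[Q n] [[W f] Y]] to have type e with [Q n] of type t, [[W f] Y] must be the function: [[W f] Y] : <t,e>.
For [[W f] Y] to have type <t,e> with Y of type <t,e>, [W f] must be the function: [W f] : <<t,e>,<t,e>>.
For [W f] to have type <<t,e>,<t,e>> with W of type e, f must be the function: f : <e,<<t,e>,<t,e>>>.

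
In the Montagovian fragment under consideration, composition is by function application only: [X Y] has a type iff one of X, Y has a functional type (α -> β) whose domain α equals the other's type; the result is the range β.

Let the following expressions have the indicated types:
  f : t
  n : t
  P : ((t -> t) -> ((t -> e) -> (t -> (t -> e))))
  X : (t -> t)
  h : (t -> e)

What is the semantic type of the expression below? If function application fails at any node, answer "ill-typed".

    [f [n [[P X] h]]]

e

[P X]: P is ((t -> t) -> ((t -> e) -> (t -> (t -> e)))), X is (t -> t); result ((t -> e) -> (t -> (t -> e))).
[[P X] h]: [P X] is ((t -> e) -> (t -> (t -> e))), h is (t -> e); result (t -> (t -> e)).
[n [[P X] h]]: [[P X] h] is (t -> (t -> e)), n is t; result (t -> e).
[f [n [[P X] h]]]: [n [[P X] h]] is (t -> e), f is t; result e.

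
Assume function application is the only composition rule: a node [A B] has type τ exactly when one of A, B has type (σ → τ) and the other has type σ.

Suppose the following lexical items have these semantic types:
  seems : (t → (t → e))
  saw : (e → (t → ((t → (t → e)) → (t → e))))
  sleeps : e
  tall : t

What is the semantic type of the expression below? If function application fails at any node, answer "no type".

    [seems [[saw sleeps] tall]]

(t → e)

[saw sleeps]: saw is (e → (t → ((t → (t → e)) → (t → e)))), sleeps is e; result (t → ((t → (t → e)) → (t → e))).
[[saw sleeps] tall]: [saw sleeps] is (t → ((t → (t → e)) → (t → e))), tall is t; result ((t → (t → e)) → (t → e)).
[seems [[saw sleeps] tall]]: [[saw sleeps] tall] is ((t → (t → e)) → (t → e)), seems is (t → (t → e)); result (t → e).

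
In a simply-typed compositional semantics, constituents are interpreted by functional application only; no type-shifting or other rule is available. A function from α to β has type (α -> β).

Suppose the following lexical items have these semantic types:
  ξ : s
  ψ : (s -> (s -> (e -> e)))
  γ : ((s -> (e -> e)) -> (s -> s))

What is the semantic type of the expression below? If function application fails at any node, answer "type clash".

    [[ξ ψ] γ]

[ξ ψ]: functor ψ : (s -> (s -> (e -> e))), argument ξ : s; result (s -> (e -> e)).
[[ξ ψ] γ]: functor γ : ((s -> (e -> e)) -> (s -> s)), argument [ξ ψ] : (s -> (e -> e)); result (s -> s).

(s -> s)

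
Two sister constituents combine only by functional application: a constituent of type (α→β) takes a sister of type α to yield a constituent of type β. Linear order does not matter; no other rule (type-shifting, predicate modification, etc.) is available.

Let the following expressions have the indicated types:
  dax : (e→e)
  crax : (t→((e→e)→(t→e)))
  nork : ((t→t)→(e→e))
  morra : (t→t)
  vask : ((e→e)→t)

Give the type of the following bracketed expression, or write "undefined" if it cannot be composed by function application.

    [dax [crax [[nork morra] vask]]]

(t→e)

[nork morra]: ((t→t)→(e→e)) applied to (t→t) yields (e→e).
[[nork morra] vask]: ((e→e)→t) applied to (e→e) yields t.
[crax [[nork morra] vask]]: (t→((e→e)→(t→e))) applied to t yields ((e→e)→(t→e)).
[dax [crax [[nork morra] vask]]]: ((e→e)→(t→e)) applied to (e→e) yields (t→e).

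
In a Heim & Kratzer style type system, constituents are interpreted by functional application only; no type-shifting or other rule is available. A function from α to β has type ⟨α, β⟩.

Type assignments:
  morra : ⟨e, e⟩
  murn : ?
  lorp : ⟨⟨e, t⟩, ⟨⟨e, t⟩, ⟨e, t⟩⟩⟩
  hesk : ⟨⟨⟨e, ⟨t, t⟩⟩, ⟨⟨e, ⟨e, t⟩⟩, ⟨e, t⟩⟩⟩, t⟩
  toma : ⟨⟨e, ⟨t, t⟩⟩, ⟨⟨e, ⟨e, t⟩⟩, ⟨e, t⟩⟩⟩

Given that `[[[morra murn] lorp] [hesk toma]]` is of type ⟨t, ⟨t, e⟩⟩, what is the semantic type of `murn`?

⟨⟨e, e⟩, ⟨⟨⟨e, t⟩, ⟨⟨e, t⟩, ⟨e, t⟩⟩⟩, ⟨t, ⟨t, ⟨t, e⟩⟩⟩⟩⟩

For [[[morra murn] lorp] [hesk toma]] to have type ⟨t, ⟨t, e⟩⟩ with [hesk toma] of type t, [[morra murn] lorp] must be the function: [[morra murn] lorp] : ⟨t, ⟨t, ⟨t, e⟩⟩⟩.
For [[morra murn] lorp] to have type ⟨t, ⟨t, ⟨t, e⟩⟩⟩ with lorp of type ⟨⟨e, t⟩, ⟨⟨e, t⟩, ⟨e, t⟩⟩⟩, [morra murn] must be the function: [morra murn] : ⟨⟨⟨e, t⟩, ⟨⟨e, t⟩, ⟨e, t⟩⟩⟩, ⟨t, ⟨t, ⟨t, e⟩⟩⟩⟩.
For [morra murn] to have type ⟨⟨⟨e, t⟩, ⟨⟨e, t⟩, ⟨e, t⟩⟩⟩, ⟨t, ⟨t, ⟨t, e⟩⟩⟩⟩ with morra of type ⟨e, e⟩, murn must be the function: murn : ⟨⟨e, e⟩, ⟨⟨⟨e, t⟩, ⟨⟨e, t⟩, ⟨e, t⟩⟩⟩, ⟨t, ⟨t, ⟨t, e⟩⟩⟩⟩⟩.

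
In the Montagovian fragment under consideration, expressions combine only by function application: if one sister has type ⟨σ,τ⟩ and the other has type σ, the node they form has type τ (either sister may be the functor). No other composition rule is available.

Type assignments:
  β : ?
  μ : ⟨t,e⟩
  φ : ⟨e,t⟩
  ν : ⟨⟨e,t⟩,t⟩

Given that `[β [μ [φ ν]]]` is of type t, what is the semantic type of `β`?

⟨e,t⟩

[β [μ [φ ν]]] is required to be t. [μ [φ ν]] : e cannot yield t as functor, so β : ⟨e,t⟩.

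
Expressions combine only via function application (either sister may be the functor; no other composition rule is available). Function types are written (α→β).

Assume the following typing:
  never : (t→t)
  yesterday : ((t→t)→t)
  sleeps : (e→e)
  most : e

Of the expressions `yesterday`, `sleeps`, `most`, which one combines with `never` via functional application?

yesterday

yesterday — combines: yesterday : ((t→t)→t) takes never : (t→t) as argument, giving t.
sleeps : (e→e) — never needs t; sleeps needs e; neither fits.
most : e — never needs t; most needs nothing (atomic); neither fits.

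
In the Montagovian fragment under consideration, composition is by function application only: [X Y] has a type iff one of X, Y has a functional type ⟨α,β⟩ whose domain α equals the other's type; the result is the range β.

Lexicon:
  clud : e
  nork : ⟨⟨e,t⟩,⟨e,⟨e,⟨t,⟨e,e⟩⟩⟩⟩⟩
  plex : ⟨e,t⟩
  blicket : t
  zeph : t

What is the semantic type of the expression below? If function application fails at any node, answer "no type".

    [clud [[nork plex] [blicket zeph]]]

[nork plex] — nork of type ⟨⟨e,t⟩,⟨e,⟨e,⟨t,⟨e,e⟩⟩⟩⟩⟩ combines with plex of type ⟨e,t⟩: type ⟨e,⟨e,⟨t,⟨e,e⟩⟩⟩⟩.
At [blicket zeph]: neither t nor t can take the other as argument; the node is ill-typed.

no type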